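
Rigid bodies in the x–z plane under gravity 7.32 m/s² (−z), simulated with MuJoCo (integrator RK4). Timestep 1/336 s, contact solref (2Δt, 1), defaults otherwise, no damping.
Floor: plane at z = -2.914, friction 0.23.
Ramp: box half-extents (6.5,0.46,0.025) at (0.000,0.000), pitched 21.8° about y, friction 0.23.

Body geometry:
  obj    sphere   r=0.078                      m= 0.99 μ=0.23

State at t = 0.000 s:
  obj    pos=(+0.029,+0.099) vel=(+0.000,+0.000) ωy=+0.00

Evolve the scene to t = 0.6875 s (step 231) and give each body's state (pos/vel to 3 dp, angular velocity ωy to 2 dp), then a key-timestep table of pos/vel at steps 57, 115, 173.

State at t = 0.6875 s:
  obj    pos=(+0.455,-0.071) vel=(+1.240,-0.496) ωy=+17.11

Key-timestep trajectory:
   step    t(s)  obj.x    obj.z    obj.vx   obj.vz 
     57  0.1696   +0.055  +0.089  +0.306  -0.122
    115  0.3423   +0.135  +0.057  +0.617  -0.247
    173  0.5149   +0.268  +0.004  +0.928  -0.371


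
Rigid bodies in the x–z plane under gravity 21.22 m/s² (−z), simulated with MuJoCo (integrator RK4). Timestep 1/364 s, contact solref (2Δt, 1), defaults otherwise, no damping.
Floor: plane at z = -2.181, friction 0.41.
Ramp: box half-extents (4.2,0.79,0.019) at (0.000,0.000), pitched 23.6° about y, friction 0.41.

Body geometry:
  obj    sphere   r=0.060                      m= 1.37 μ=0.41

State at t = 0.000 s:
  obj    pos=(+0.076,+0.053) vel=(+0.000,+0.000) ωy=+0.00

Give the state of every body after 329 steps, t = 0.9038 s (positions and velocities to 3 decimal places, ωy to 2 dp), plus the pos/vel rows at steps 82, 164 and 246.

State at t = 0.9038 s:
  obj    pos=(+2.347,-0.939) vel=(+5.026,-2.196) ωy=+91.40

Key-timestep trajectory:
   step    t(s)  obj.x    obj.z    obj.vx   obj.vz 
     82  0.2253   +0.217  -0.009  +1.253  -0.547
    164  0.4505   +0.640  -0.194  +2.505  -1.095
    246  0.6758   +1.346  -0.502  +3.758  -1.642


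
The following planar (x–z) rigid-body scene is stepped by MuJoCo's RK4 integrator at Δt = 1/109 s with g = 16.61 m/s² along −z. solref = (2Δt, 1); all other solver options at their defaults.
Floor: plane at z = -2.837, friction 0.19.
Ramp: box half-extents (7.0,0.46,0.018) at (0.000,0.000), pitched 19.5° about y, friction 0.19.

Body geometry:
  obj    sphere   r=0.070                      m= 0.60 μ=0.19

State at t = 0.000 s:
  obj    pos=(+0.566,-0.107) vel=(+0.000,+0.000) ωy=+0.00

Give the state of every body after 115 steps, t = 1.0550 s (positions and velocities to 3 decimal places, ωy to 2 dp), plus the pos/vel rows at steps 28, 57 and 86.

State at t = 1.0550 s:
  obj    pos=(+2.644,-0.843) vel=(+3.939,-1.395) ωy=+59.67

Key-timestep trajectory:
   step    t(s)  obj.x    obj.z    obj.vx   obj.vz 
     28  0.2569   +0.689  -0.151  +0.959  -0.340
     57  0.5229   +1.077  -0.288  +1.952  -0.691
     86  0.7890   +1.728  -0.519  +2.946  -1.043


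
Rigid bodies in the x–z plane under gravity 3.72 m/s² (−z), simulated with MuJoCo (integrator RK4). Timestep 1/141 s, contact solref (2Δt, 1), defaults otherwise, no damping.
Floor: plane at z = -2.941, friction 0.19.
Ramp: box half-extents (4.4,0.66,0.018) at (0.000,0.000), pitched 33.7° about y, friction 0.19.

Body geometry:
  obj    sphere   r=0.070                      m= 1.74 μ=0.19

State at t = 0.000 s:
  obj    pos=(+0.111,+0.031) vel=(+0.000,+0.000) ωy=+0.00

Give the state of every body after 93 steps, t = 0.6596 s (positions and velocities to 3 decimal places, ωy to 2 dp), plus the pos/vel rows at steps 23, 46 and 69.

State at t = 0.6596 s:
  obj    pos=(+0.380,-0.148) vel=(+0.814,-0.539) ωy=+13.76

Key-timestep trajectory:
   step    t(s)  obj.x    obj.z    obj.vx   obj.vz 
     23  0.1631   +0.128  +0.020  +0.204  -0.134
     46  0.3262   +0.177  -0.013  +0.404  -0.267
     69  0.4894   +0.260  -0.067  +0.603  -0.403


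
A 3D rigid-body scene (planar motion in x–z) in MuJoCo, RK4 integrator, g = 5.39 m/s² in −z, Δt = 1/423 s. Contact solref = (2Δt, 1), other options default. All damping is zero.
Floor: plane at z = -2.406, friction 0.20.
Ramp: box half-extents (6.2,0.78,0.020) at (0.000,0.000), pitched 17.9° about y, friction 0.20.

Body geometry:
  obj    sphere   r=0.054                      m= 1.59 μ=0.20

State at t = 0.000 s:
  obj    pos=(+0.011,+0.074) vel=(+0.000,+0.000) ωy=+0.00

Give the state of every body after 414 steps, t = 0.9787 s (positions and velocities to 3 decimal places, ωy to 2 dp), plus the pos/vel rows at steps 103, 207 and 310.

State at t = 0.9787 s:
  obj    pos=(+0.550,-0.100) vel=(+1.102,-0.356) ωy=+21.45

Key-timestep trajectory:
   step    t(s)  obj.x    obj.z    obj.vx   obj.vz 
    103  0.2435   +0.044  +0.063  +0.274  -0.089
    207  0.4894   +0.146  +0.031  +0.551  -0.178
    310  0.7329   +0.313  -0.023  +0.825  -0.267


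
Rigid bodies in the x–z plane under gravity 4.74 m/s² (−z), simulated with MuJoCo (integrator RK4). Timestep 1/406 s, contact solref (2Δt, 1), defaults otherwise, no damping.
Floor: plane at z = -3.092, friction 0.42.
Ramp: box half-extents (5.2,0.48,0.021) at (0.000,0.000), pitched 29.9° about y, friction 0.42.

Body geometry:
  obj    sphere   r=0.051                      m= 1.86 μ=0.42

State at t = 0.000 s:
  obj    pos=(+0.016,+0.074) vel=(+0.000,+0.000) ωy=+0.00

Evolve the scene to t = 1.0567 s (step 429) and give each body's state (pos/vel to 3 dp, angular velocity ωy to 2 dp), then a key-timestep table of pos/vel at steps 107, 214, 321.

State at t = 1.0567 s:
  obj    pos=(+0.833,-0.396) vel=(+1.546,-0.889) ωy=+34.96

Key-timestep trajectory:
   step    t(s)  obj.x    obj.z    obj.vx   obj.vz 
    107  0.2635   +0.067  +0.045  +0.386  -0.222
    214  0.5271   +0.219  -0.043  +0.771  -0.443
    321  0.7906   +0.473  -0.189  +1.157  -0.665


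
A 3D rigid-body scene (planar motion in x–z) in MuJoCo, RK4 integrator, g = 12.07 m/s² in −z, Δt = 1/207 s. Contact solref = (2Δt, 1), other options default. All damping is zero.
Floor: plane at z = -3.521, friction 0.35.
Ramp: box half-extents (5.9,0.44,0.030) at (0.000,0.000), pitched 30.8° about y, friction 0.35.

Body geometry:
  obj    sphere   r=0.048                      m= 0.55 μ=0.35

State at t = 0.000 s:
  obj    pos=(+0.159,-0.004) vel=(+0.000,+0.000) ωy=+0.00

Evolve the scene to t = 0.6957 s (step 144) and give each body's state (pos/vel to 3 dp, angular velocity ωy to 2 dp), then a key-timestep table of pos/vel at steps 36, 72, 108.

State at t = 0.6957 s:
  obj    pos=(+1.077,-0.551) vel=(+2.638,-1.573) ωy=+63.97

Key-timestep trajectory:
   step    t(s)  obj.x    obj.z    obj.vx   obj.vz 
     36  0.1739   +0.216  -0.038  +0.660  -0.393
     72  0.3478   +0.388  -0.141  +1.319  -0.786
    108  0.5217   +0.675  -0.312  +1.979  -1.179


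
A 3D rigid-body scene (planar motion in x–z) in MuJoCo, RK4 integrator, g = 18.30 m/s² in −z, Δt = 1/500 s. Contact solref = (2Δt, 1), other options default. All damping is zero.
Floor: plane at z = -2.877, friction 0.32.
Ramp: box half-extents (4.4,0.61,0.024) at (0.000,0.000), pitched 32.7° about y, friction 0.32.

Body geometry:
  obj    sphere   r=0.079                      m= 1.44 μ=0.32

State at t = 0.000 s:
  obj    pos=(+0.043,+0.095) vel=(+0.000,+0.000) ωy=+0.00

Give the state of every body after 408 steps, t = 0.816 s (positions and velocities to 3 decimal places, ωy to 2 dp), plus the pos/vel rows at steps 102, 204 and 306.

State at t = 0.816 s:
  obj    pos=(+2.022,-1.175) vel=(+4.849,-3.113) ωy=+72.93

Key-timestep trajectory:
   step    t(s)  obj.x    obj.z    obj.vx   obj.vz 
    102  0.2040   +0.167  +0.015  +1.212  -0.778
    204  0.4080   +0.538  -0.223  +2.425  -1.557
    306  0.6120   +1.156  -0.620  +3.637  -2.335


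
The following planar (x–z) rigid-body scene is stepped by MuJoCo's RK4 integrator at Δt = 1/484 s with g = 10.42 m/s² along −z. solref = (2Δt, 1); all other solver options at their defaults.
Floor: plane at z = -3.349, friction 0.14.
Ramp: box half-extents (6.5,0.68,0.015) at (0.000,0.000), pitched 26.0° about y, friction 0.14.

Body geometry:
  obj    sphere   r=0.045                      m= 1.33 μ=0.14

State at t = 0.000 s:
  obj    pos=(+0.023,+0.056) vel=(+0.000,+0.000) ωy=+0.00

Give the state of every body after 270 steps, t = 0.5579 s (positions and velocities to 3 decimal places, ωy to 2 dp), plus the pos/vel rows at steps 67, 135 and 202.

State at t = 0.5579 s:
  obj    pos=(+0.480,-0.167) vel=(+1.636,-0.798) ωy=+40.44

Key-timestep trajectory:
   step    t(s)  obj.x    obj.z    obj.vx   obj.vz 
     67  0.1384   +0.051  +0.042  +0.407  -0.201
    135  0.2789   +0.137  +0.000  +0.819  -0.399
    202  0.4174   +0.279  -0.069  +1.224  -0.596


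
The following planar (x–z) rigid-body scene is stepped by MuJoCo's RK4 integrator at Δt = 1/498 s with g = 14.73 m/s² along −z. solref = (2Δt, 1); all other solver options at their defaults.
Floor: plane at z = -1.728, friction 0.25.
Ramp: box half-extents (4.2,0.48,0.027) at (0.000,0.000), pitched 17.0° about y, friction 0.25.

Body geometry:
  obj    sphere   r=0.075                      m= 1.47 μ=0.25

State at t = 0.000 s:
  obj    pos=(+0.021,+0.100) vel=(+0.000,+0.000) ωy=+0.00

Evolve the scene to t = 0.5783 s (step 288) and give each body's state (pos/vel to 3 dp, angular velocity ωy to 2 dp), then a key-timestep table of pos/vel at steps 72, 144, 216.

State at t = 0.5783 s:
  obj    pos=(+0.513,-0.050) vel=(+1.701,-0.520) ωy=+23.72

Key-timestep trajectory:
   step    t(s)  obj.x    obj.z    obj.vx   obj.vz 
     72  0.1446   +0.052  +0.091  +0.425  -0.130
    144  0.2892   +0.144  +0.063  +0.851  -0.260
    216  0.4337   +0.298  +0.016  +1.276  -0.390


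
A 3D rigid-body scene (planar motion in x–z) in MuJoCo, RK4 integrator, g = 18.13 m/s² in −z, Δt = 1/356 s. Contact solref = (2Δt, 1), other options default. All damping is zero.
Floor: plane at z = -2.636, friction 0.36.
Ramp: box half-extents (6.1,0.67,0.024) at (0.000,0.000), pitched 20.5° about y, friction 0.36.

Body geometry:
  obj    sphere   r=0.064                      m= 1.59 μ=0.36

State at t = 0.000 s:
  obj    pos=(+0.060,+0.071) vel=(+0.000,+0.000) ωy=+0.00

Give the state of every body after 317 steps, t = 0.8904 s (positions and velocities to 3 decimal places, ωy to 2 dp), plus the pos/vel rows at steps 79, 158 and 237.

State at t = 0.8904 s:
  obj    pos=(+1.744,-0.558) vel=(+3.783,-1.414) ωy=+63.09

Key-timestep trajectory:
   step    t(s)  obj.x    obj.z    obj.vx   obj.vz 
     79  0.2219   +0.165  +0.032  +0.943  -0.352
    158  0.4438   +0.479  -0.085  +1.885  -0.705
    237  0.6657   +1.002  -0.281  +2.828  -1.057


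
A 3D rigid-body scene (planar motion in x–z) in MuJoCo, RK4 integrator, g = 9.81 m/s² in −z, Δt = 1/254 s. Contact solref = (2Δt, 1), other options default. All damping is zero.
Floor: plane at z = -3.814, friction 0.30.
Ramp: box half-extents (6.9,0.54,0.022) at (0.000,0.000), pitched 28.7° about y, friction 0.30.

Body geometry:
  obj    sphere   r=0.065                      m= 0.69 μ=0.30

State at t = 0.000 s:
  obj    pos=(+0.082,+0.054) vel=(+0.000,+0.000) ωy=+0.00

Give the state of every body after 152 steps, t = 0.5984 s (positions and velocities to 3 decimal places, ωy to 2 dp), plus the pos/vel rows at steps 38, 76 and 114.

State at t = 0.5984 s:
  obj    pos=(+0.611,-0.235) vel=(+1.766,-0.967) ωy=+30.97

Key-timestep trajectory:
   step    t(s)  obj.x    obj.z    obj.vx   obj.vz 
     38  0.1496   +0.115  +0.036  +0.442  -0.242
     76  0.2992   +0.214  -0.018  +0.883  -0.484
    114  0.4488   +0.379  -0.109  +1.325  -0.725


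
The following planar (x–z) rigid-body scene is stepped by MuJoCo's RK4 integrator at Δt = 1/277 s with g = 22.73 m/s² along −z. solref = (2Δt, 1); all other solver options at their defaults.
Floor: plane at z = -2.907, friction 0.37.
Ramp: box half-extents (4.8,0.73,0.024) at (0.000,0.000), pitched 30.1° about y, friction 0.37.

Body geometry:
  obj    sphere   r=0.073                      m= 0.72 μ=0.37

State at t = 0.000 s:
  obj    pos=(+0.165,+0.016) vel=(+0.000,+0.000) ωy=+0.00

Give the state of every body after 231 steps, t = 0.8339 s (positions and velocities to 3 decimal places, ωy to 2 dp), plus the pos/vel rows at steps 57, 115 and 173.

State at t = 0.8339 s:
  obj    pos=(+2.615,-1.404) vel=(+5.875,-3.405) ωy=+93.00

Key-timestep trajectory:
   step    t(s)  obj.x    obj.z    obj.vx   obj.vz 
     57  0.2058   +0.314  -0.070  +1.450  -0.840
    115  0.4152   +0.772  -0.336  +2.925  -1.695
    173  0.6245   +1.539  -0.780  +4.400  -2.550


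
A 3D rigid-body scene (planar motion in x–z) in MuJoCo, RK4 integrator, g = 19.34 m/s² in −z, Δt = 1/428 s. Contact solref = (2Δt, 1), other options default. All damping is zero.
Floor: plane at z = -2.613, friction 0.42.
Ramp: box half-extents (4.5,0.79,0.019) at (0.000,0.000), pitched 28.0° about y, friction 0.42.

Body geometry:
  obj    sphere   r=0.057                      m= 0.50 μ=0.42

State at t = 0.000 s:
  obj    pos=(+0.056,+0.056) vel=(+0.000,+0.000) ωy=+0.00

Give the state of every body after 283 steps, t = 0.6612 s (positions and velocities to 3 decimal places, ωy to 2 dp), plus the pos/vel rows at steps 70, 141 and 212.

State at t = 0.6612 s:
  obj    pos=(+1.308,-0.609) vel=(+3.786,-2.013) ωy=+75.22

Key-timestep trajectory:
   step    t(s)  obj.x    obj.z    obj.vx   obj.vz 
     70  0.1636   +0.133  +0.015  +0.937  -0.498
    141  0.3294   +0.367  -0.109  +1.887  -1.003
    212  0.4953   +0.759  -0.317  +2.836  -1.508


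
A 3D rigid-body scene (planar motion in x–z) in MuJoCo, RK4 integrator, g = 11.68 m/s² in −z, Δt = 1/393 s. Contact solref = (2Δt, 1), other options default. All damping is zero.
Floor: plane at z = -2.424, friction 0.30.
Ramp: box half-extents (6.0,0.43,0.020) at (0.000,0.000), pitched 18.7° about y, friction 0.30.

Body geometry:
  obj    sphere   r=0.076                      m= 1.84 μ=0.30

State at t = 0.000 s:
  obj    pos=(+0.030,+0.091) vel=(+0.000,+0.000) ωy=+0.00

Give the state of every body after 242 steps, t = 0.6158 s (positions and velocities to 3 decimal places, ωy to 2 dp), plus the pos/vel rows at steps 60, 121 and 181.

State at t = 0.6158 s:
  obj    pos=(+0.510,-0.071) vel=(+1.560,-0.528) ωy=+21.67

Key-timestep trajectory:
   step    t(s)  obj.x    obj.z    obj.vx   obj.vz 
     60  0.1527   +0.060  +0.081  +0.387  -0.131
    121  0.3079   +0.150  +0.051  +0.780  -0.264
    181  0.4606   +0.299  +0.000  +1.167  -0.395


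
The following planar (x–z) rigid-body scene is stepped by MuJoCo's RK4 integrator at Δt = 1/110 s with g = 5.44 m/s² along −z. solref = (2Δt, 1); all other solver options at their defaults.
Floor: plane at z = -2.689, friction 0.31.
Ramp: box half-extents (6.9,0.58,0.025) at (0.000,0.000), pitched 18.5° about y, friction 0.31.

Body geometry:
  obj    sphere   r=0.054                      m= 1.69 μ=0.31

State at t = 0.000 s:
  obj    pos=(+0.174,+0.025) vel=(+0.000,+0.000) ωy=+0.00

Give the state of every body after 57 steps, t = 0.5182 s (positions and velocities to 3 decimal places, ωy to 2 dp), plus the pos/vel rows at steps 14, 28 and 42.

State at t = 0.5182 s:
  obj    pos=(+0.331,-0.027) vel=(+0.606,-0.203) ωy=+11.82

Key-timestep trajectory:
   step    t(s)  obj.x    obj.z    obj.vx   obj.vz 
     14  0.1273   +0.184  +0.022  +0.149  -0.050
     28  0.2545   +0.212  +0.012  +0.298  -0.100
     42  0.3818   +0.259  -0.003  +0.447  -0.149


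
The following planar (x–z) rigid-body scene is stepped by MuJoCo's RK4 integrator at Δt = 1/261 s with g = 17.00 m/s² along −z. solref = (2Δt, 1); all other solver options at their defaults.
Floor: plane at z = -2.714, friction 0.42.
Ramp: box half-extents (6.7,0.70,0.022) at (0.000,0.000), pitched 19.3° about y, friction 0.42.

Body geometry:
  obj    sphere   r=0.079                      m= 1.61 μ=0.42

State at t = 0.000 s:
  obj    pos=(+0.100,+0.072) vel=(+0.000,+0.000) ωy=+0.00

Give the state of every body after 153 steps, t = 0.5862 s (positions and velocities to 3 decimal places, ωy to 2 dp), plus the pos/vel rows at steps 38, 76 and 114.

State at t = 0.5862 s:
  obj    pos=(+0.751,-0.156) vel=(+2.221,-0.778) ωy=+29.77

Key-timestep trajectory:
   step    t(s)  obj.x    obj.z    obj.vx   obj.vz 
     38  0.1456   +0.140  +0.058  +0.552  -0.193
     76  0.2912   +0.261  +0.016  +1.103  -0.386
    114  0.4368   +0.461  -0.055  +1.655  -0.579


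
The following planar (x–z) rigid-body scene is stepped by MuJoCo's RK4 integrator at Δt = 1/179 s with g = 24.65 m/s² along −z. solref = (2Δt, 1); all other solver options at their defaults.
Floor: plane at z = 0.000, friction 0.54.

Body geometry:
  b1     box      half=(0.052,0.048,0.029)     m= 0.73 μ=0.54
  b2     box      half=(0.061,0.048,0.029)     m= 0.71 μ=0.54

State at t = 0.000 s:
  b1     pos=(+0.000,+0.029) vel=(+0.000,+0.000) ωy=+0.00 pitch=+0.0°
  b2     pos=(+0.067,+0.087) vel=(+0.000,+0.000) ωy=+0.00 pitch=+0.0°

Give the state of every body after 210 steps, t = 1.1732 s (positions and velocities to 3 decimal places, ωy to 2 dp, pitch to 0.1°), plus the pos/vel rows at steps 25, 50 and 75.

State at t = 1.1732 s:
  b1     pos=(+0.000,+0.029) vel=(+0.000,+0.000) ωy=+0.00 pitch=+0.0°
  b2     pos=(+0.130,+0.061) vel=(+0.000,+0.000) ωy=+0.00 pitch=+90.0°

Key-timestep trajectory:
   step    t(s)  b1.x    b1.z    b1.vx   b1.vz   b2.x    b2.z    b2.vx   b2.vz 
     25  0.1397   +0.000  +0.029  +0.000  +0.000   +0.096  +0.066  +0.239  +0.082
     50  0.2793   +0.000  +0.029  +0.000  +0.000   +0.137  +0.063  +0.146  +0.103
     75  0.4190   +0.000  +0.029  +0.000  +0.000   +0.126  +0.063  +0.081  -0.023


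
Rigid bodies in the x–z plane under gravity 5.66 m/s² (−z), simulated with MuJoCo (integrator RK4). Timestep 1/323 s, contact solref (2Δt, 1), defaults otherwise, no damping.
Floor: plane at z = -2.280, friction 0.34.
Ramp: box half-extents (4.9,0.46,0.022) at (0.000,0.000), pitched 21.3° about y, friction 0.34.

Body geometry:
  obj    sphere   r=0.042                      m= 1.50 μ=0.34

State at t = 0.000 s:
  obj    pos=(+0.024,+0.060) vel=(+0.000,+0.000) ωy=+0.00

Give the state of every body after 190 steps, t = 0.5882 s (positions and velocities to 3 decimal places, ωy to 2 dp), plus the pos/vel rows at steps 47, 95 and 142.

State at t = 0.5882 s:
  obj    pos=(+0.261,-0.033) vel=(+0.805,-0.314) ωy=+20.56

Key-timestep trajectory:
   step    t(s)  obj.x    obj.z    obj.vx   obj.vz 
     47  0.1455   +0.038  +0.054  +0.199  -0.078
     95  0.2941   +0.083  +0.036  +0.402  -0.157
    142  0.4396   +0.156  +0.008  +0.602  -0.235


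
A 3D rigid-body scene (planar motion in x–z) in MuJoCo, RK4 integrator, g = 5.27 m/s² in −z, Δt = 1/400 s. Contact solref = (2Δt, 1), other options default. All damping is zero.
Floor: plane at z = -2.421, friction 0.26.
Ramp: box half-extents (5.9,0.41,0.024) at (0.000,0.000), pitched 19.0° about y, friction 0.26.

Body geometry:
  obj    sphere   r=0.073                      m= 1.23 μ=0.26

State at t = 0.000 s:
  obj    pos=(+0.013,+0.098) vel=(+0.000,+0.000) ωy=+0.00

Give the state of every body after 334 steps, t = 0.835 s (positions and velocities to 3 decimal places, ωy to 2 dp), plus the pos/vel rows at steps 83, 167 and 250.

State at t = 0.835 s:
  obj    pos=(+0.417,-0.041) vel=(+0.968,-0.333) ωy=+14.02

Key-timestep trajectory:
   step    t(s)  obj.x    obj.z    obj.vx   obj.vz 
     83  0.2075   +0.038  +0.090  +0.240  -0.083
    167  0.4175   +0.114  +0.063  +0.484  -0.167
    250  0.6250   +0.239  +0.020  +0.724  -0.249


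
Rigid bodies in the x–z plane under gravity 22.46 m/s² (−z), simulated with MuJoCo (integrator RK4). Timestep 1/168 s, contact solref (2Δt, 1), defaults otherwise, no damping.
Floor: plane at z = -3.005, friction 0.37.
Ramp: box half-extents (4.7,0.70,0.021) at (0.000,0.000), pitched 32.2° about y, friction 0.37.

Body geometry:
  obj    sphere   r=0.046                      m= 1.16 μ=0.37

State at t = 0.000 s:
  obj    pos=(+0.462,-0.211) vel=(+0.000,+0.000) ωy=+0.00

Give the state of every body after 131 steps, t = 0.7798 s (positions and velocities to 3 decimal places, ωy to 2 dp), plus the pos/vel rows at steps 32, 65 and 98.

State at t = 0.7798 s:
  obj    pos=(+2.661,-1.596) vel=(+5.640,-3.552) ωy=+144.88

Key-timestep trajectory:
   step    t(s)  obj.x    obj.z    obj.vx   obj.vz 
     32  0.1905   +0.593  -0.294  +1.378  -0.868
     65  0.3869   +1.003  -0.553  +2.799  -1.762
     98  0.5833   +1.693  -0.987  +4.219  -2.657


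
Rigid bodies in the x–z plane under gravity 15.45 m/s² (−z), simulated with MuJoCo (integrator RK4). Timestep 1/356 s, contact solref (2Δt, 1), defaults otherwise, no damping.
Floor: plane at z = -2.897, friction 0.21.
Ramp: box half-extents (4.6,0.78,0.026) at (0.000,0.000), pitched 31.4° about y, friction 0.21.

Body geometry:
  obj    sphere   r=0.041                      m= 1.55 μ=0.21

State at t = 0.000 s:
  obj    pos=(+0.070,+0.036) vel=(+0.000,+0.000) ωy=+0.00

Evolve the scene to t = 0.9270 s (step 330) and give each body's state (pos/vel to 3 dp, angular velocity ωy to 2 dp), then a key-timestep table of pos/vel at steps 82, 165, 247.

State at t = 0.9270 s:
  obj    pos=(+2.179,-1.251) vel=(+4.550,-2.777) ωy=+129.97

Key-timestep trajectory:
   step    t(s)  obj.x    obj.z    obj.vx   obj.vz 
     82  0.2303   +0.200  -0.044  +1.131  -0.690
    165  0.4635   +0.597  -0.286  +2.275  -1.389
    247  0.6938   +1.251  -0.685  +3.405  -2.079


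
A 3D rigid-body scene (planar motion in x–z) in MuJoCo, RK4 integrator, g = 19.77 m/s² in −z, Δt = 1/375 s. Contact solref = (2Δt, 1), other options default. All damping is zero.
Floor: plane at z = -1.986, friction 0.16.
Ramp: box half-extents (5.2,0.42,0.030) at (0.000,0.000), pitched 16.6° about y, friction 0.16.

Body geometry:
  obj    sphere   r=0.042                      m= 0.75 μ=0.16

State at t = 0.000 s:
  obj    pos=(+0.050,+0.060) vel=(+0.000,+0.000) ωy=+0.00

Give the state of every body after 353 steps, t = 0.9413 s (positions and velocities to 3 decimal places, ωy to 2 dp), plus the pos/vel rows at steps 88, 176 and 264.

State at t = 0.9413 s:
  obj    pos=(+1.763,-0.450) vel=(+3.639,-1.085) ωy=+90.41

Key-timestep trajectory:
   step    t(s)  obj.x    obj.z    obj.vx   obj.vz 
     88  0.2347   +0.157  +0.028  +0.907  -0.270
    176  0.4693   +0.476  -0.067  +1.815  -0.541
    264  0.7040   +1.008  -0.225  +2.722  -0.811


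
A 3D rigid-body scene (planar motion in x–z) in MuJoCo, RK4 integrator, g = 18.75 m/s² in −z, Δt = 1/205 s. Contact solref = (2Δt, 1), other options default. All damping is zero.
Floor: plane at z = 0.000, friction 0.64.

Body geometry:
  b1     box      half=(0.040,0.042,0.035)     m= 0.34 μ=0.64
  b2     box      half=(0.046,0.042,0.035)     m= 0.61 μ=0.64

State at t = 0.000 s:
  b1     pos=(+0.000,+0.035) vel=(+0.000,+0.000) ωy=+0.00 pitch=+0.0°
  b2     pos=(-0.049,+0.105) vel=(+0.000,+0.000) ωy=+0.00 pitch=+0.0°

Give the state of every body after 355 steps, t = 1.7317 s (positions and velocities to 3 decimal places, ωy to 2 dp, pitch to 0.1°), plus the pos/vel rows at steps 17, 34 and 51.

State at t = 1.7317 s:
  b1     pos=(+0.000,+0.035) vel=(+0.000,+0.000) ωy=+0.00 pitch=+0.0°
  b2     pos=(-0.092,+0.046) vel=(+0.000,+0.000) ωy=+0.00 pitch=-90.0°

Key-timestep trajectory:
   step    t(s)  b1.x    b1.z    b1.vx   b1.vz   b2.x    b2.z    b2.vx   b2.vz 
     17  0.0829   +0.000  +0.035  +0.001  +0.000   -0.058  +0.101  -0.240  -0.140
     34  0.1659   +0.000  +0.035  +0.000  +0.000   -0.085  +0.055  -0.349  -1.218
     51  0.2488   +0.000  +0.035  +0.000  +0.000   -0.094  +0.048  +0.163  -0.105


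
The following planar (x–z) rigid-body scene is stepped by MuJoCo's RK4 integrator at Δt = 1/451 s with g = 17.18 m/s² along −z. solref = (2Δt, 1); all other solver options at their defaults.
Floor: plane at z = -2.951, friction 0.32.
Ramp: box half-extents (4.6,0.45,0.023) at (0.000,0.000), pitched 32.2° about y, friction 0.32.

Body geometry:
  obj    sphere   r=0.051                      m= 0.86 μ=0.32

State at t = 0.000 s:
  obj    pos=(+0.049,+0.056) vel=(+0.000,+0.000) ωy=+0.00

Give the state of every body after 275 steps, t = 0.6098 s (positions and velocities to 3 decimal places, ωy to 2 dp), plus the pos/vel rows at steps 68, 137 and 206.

State at t = 0.6098 s:
  obj    pos=(+1.078,-0.591) vel=(+3.374,-2.125) ωy=+78.17

Key-timestep trajectory:
   step    t(s)  obj.x    obj.z    obj.vx   obj.vz 
     68  0.1508   +0.112  +0.017  +0.834  -0.525
    137  0.3038   +0.305  -0.104  +1.681  -1.059
    206  0.4568   +0.627  -0.307  +2.528  -1.592


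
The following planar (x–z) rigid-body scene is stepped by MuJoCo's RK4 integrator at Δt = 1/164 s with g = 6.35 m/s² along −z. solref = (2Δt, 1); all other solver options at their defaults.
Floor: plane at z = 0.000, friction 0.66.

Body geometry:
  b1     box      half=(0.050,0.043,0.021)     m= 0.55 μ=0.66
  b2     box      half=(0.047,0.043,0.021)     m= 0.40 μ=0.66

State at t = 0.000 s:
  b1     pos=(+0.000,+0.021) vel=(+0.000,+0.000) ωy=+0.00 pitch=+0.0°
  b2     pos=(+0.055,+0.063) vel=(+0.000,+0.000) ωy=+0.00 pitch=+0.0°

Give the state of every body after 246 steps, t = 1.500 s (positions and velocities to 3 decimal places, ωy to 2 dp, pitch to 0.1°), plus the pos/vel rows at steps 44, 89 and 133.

State at t = 1.500 s:
  b1     pos=(+0.000,+0.021) vel=(+0.000,+0.000) ωy=+0.00 pitch=+0.0°
  b2     pos=(+0.102,+0.047) vel=(+0.000,+0.000) ωy=+0.00 pitch=+90.0°

Key-timestep trajectory:
   step    t(s)  b1.x    b1.z    b1.vx   b1.vz   b2.x    b2.z    b2.vx   b2.vz 
     44  0.2683   +0.000  +0.021  +0.000  +0.000   +0.076  +0.051  +0.133  +0.048
     89  0.5427   +0.000  +0.021  +0.000  +0.000   +0.111  +0.050  +0.033  +0.008
    133  0.8110   +0.000  +0.021  +0.000  +0.000   +0.100  +0.048  +0.057  -0.022


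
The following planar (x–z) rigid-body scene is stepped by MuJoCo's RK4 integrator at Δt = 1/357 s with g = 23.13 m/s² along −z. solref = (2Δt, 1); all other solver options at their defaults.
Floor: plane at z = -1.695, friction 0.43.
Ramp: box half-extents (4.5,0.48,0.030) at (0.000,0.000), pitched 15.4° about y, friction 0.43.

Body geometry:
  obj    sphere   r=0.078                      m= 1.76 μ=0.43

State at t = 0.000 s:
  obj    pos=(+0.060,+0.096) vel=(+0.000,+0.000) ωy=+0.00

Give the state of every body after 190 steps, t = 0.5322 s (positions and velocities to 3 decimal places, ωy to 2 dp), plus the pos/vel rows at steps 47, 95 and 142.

State at t = 0.5322 s:
  obj    pos=(+0.659,-0.070) vel=(+2.251,-0.620) ωy=+29.93

Key-timestep trajectory:
   step    t(s)  obj.x    obj.z    obj.vx   obj.vz 
     47  0.1317   +0.097  +0.085  +0.557  -0.153
     95  0.2661   +0.210  +0.054  +1.126  -0.310
    142  0.3978   +0.395  +0.003  +1.683  -0.463


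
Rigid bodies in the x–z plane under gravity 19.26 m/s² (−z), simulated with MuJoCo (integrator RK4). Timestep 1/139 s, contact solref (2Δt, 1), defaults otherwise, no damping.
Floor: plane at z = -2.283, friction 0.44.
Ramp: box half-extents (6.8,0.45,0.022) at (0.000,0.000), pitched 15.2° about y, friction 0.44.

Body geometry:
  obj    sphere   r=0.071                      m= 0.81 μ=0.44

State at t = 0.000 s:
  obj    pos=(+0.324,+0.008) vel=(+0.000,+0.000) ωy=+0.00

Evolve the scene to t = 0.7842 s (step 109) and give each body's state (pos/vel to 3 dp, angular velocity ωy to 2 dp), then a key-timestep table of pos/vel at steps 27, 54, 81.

State at t = 0.7842 s:
  obj    pos=(+1.394,-0.283) vel=(+2.729,-0.742) ωy=+39.83

Key-timestep trajectory:
   step    t(s)  obj.x    obj.z    obj.vx   obj.vz 
     27  0.1942   +0.390  -0.010  +0.676  -0.184
     54  0.3885   +0.587  -0.063  +1.352  -0.367
     81  0.5827   +0.915  -0.152  +2.028  -0.551


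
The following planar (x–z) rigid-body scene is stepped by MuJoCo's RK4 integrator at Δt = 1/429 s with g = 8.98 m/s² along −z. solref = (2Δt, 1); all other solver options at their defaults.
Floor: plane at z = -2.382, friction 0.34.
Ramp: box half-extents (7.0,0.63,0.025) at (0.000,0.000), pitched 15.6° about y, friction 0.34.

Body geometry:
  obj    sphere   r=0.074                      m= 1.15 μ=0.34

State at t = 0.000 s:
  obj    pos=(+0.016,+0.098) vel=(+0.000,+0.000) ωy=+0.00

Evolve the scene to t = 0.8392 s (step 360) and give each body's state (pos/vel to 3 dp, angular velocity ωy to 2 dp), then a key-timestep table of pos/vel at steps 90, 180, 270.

State at t = 0.8392 s:
  obj    pos=(+0.601,-0.065) vel=(+1.394,-0.389) ωy=+19.56

Key-timestep trajectory:
   step    t(s)  obj.x    obj.z    obj.vx   obj.vz 
     90  0.2098   +0.053  +0.088  +0.349  -0.097
    180  0.4196   +0.162  +0.057  +0.697  -0.195
    270  0.6294   +0.345  +0.006  +1.046  -0.292


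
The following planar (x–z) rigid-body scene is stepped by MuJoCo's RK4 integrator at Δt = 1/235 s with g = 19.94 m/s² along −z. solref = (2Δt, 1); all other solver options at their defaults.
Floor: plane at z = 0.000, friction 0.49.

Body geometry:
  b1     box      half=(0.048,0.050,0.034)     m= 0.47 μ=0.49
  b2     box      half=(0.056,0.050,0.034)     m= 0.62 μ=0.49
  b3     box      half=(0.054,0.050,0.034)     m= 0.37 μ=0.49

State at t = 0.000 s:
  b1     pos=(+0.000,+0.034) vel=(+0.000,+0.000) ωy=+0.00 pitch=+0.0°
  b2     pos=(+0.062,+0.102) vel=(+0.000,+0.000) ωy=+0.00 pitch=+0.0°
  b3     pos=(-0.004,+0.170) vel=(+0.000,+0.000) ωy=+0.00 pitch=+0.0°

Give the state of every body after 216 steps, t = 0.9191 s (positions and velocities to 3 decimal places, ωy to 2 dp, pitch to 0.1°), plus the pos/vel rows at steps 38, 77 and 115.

State at t = 0.9191 s:
  b1     pos=(+0.000,+0.034) vel=(+0.000,+0.000) ωy=+0.00 pitch=+0.0°
  b2     pos=(+0.120,+0.056) vel=(+0.000,+0.000) ωy=+0.00 pitch=+90.0°
  b3     pos=(-0.133,+0.034) vel=(+0.000,+0.000) ωy=+0.00 pitch=+180.0°

Key-timestep trajectory:
   step    t(s)  b1.x    b1.z    b1.vx   b1.vz   b2.x    b2.z    b2.vx   b2.vz   b3.x    b3.z    b3.vx   b3.vz 
     38  0.1617   +0.000  +0.034  +0.001  +0.000   +0.068  +0.099  +0.202  -0.126   -0.040  +0.127  -0.625  -0.075
     77  0.3277   +0.000  +0.034  +0.000  +0.000   +0.131  +0.061  +0.188  +0.096   -0.133  +0.033  +0.023  +0.052
    115  0.4894   +0.000  +0.034  +0.000  +0.000   +0.115  +0.058  -0.032  +0.037   -0.133  +0.034  +0.000  +0.000


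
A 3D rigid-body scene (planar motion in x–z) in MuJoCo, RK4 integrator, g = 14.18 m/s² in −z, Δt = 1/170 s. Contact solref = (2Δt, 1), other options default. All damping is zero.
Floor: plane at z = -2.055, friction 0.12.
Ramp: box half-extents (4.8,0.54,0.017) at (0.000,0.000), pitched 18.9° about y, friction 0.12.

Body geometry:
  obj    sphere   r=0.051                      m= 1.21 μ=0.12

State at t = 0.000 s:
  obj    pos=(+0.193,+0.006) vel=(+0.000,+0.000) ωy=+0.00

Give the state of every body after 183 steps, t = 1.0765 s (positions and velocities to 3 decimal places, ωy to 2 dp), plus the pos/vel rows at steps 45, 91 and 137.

State at t = 1.0765 s:
  obj    pos=(+1.992,-0.610) vel=(+3.342,-1.144) ωy=+69.23

Key-timestep trajectory:
   step    t(s)  obj.x    obj.z    obj.vx   obj.vz 
     45  0.2647   +0.302  -0.031  +0.822  -0.281
     91  0.5353   +0.638  -0.147  +1.662  -0.569
    137  0.8059   +1.201  -0.339  +2.502  -0.857


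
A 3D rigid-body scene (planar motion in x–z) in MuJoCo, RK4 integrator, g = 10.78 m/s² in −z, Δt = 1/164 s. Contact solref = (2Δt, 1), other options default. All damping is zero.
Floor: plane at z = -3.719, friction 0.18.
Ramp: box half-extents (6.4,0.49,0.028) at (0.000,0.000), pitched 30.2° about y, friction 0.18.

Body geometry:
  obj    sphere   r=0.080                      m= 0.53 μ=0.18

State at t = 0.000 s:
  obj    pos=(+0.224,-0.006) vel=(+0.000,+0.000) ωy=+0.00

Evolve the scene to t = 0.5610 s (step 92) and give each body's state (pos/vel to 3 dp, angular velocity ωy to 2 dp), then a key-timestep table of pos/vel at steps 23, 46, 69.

State at t = 0.5610 s:
  obj    pos=(+0.751,-0.312) vel=(+1.878,-1.093) ωy=+27.14

Key-timestep trajectory:
   step    t(s)  obj.x    obj.z    obj.vx   obj.vz 
     23  0.1402   +0.257  -0.025  +0.470  -0.273
     46  0.2805   +0.356  -0.082  +0.939  -0.547
     69  0.4207   +0.521  -0.178  +1.409  -0.820


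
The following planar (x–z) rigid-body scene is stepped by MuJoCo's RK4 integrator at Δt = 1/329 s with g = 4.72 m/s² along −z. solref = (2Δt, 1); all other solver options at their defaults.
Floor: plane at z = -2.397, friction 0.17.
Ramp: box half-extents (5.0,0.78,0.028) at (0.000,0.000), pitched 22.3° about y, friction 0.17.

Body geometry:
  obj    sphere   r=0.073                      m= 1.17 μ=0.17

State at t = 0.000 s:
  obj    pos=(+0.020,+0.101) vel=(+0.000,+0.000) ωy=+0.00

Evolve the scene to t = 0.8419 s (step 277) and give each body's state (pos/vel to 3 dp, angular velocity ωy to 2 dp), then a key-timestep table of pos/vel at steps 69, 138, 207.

State at t = 0.8419 s:
  obj    pos=(+0.440,-0.071) vel=(+0.997,-0.409) ωy=+14.75

Key-timestep trajectory:
   step    t(s)  obj.x    obj.z    obj.vx   obj.vz 
     69  0.2097   +0.046  +0.090  +0.248  -0.102
    138  0.4195   +0.124  +0.058  +0.497  -0.204
    207  0.6292   +0.254  +0.005  +0.745  -0.305


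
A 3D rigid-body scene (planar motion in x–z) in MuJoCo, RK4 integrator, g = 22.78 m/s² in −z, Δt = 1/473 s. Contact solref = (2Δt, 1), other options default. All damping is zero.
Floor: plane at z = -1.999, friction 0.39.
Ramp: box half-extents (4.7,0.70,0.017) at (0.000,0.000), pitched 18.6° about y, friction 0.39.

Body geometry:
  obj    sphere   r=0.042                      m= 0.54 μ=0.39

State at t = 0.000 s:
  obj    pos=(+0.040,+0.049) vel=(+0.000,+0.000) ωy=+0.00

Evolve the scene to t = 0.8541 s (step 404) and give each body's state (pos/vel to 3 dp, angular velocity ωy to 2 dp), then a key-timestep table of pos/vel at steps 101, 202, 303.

State at t = 0.8541 s:
  obj    pos=(+1.834,-0.555) vel=(+4.201,-1.414) ωy=+105.54

Key-timestep trajectory:
   step    t(s)  obj.x    obj.z    obj.vx   obj.vz 
    101  0.2135   +0.152  +0.011  +1.050  -0.353
    202  0.4271   +0.489  -0.102  +2.101  -0.707
    303  0.6406   +1.049  -0.291  +3.151  -1.060


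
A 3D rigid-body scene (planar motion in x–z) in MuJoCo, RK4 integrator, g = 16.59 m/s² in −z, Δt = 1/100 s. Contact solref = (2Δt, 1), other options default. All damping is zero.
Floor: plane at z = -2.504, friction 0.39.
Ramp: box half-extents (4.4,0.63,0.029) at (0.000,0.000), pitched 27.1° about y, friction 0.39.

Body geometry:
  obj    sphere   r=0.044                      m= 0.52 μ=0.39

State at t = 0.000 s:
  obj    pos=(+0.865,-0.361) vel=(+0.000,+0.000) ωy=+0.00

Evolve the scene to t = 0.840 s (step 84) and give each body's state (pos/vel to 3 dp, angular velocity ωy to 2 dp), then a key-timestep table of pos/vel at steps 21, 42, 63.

State at t = 0.840 s:
  obj    pos=(+2.560,-1.228) vel=(+4.036,-2.065) ωy=+103.04

Key-timestep trajectory:
   step    t(s)  obj.x    obj.z    obj.vx   obj.vz 
     21  0.2100   +0.971  -0.415  +1.009  -0.516
     42  0.4200   +1.289  -0.578  +2.018  -1.033
     63  0.6300   +1.819  -0.849  +3.027  -1.549


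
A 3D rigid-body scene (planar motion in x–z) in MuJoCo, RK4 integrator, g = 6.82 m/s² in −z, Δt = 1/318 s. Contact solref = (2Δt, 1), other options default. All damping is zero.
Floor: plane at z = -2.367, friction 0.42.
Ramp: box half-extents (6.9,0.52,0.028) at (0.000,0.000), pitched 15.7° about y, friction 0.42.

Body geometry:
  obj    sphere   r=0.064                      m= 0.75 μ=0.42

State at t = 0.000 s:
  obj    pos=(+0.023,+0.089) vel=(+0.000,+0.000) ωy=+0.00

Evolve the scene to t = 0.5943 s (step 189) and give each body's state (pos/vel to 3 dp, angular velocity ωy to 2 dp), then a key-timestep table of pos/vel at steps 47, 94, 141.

State at t = 0.5943 s:
  obj    pos=(+0.247,+0.026) vel=(+0.754,-0.212) ωy=+12.24

Key-timestep trajectory:
   step    t(s)  obj.x    obj.z    obj.vx   obj.vz 
     47  0.1478   +0.037  +0.085  +0.188  -0.053
     94  0.2956   +0.078  +0.074  +0.375  -0.105
    141  0.4434   +0.148  +0.054  +0.563  -0.158


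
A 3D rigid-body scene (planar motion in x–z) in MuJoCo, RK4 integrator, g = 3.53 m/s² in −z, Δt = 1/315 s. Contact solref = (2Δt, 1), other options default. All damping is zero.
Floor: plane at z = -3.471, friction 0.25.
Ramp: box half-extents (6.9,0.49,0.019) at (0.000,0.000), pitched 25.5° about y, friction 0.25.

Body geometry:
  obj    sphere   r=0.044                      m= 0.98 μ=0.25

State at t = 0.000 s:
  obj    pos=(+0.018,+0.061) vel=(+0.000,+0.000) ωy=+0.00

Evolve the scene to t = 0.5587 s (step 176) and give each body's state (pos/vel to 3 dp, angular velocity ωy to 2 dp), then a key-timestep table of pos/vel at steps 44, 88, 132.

State at t = 0.5587 s:
  obj    pos=(+0.171,-0.012) vel=(+0.547,-0.261) ωy=+13.78

Key-timestep trajectory:
   step    t(s)  obj.x    obj.z    obj.vx   obj.vz 
     44  0.1397   +0.028  +0.057  +0.137  -0.065
     88  0.2794   +0.056  +0.043  +0.274  -0.131
    132  0.4190   +0.104  +0.020  +0.411  -0.196


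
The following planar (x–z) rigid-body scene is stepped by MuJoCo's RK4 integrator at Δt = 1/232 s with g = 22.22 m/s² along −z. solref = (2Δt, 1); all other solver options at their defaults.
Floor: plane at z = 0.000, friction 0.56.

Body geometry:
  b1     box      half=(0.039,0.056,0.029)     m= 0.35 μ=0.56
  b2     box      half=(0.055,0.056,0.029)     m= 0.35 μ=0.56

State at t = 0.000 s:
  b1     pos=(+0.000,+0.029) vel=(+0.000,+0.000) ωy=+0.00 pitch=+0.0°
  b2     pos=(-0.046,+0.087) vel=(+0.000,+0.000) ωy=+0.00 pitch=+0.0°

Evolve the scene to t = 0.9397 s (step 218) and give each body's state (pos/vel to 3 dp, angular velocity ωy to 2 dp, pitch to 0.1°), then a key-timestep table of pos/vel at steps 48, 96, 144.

State at t = 0.9397 s:
  b1     pos=(+0.000,+0.029) vel=(+0.000,+0.000) ωy=+0.00 pitch=+0.0°
  b2     pos=(-0.099,+0.055) vel=(+0.000,+0.000) ωy=+0.00 pitch=-90.0°

Key-timestep trajectory:
   step    t(s)  b1.x    b1.z    b1.vx   b1.vz   b2.x    b2.z    b2.vx   b2.vz 
     48  0.2069   +0.000  +0.029  +0.000  +0.000   -0.104  +0.055  -0.384  +0.184
     96  0.4138   +0.000  +0.029  +0.000  +0.000   -0.123  +0.062  +0.054  -0.004
    144  0.6207   +0.000  +0.029  +0.000  +0.000   -0.095  +0.057  -0.198  -0.086


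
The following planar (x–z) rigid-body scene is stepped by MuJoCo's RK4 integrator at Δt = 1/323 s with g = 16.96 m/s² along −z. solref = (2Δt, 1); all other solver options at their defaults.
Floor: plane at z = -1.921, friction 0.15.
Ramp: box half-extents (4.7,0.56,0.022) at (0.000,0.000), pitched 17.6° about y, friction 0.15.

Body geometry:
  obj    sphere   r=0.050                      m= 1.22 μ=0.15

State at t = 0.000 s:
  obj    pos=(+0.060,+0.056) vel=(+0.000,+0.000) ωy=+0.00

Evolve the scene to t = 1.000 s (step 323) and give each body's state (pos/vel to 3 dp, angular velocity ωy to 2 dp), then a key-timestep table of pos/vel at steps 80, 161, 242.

State at t = 1.000 s:
  obj    pos=(+1.806,-0.497) vel=(+3.492,-1.108) ωy=+73.25

Key-timestep trajectory:
   step    t(s)  obj.x    obj.z    obj.vx   obj.vz 
     80  0.2477   +0.167  +0.022  +0.865  -0.274
    161  0.4985   +0.494  -0.081  +1.740  -0.552
    242  0.7492   +1.040  -0.254  +2.616  -0.830


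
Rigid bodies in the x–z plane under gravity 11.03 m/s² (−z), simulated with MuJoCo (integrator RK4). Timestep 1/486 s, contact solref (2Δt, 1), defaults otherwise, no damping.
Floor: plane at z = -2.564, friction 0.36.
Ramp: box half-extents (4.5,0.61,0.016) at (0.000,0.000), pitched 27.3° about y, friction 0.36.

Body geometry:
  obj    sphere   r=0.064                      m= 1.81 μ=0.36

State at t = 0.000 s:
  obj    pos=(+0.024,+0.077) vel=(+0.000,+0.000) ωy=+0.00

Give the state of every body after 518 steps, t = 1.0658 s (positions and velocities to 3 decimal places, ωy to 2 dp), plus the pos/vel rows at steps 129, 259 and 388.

State at t = 1.0658 s:
  obj    pos=(+1.848,-0.864) vel=(+3.422,-1.766) ωy=+60.17

Key-timestep trajectory:
   step    t(s)  obj.x    obj.z    obj.vx   obj.vz 
    129  0.2654   +0.137  +0.019  +0.852  -0.440
    259  0.5329   +0.480  -0.158  +1.711  -0.883
    388  0.7984   +1.048  -0.451  +2.564  -1.323
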